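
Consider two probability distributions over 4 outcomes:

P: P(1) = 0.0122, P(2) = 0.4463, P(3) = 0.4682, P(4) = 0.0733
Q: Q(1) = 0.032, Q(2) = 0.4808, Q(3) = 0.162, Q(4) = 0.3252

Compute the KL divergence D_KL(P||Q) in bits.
0.4944 bits

D_KL(P||Q) = Σ P(x) log₂(P(x)/Q(x))

Computing term by term:
  P(1)·log₂(P(1)/Q(1)) = 0.0122·log₂(0.0122/0.032) = -0.01697
  P(2)·log₂(P(2)/Q(2)) = 0.4463·log₂(0.4463/0.4808) = -0.04794
  P(3)·log₂(P(3)/Q(3)) = 0.4682·log₂(0.4682/0.162) = 0.71688
  P(4)·log₂(P(4)/Q(4)) = 0.0733·log₂(0.0733/0.3252) = -0.15755

D_KL(P||Q) = -0.01697 - 0.04794 + 0.71688 - 0.15755 = 0.49442 ≈ 0.4944 bits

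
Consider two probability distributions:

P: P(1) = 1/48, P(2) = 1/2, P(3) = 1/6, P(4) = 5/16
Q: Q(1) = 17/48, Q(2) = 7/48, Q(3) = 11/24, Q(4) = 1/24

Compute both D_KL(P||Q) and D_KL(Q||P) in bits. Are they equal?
D_KL(P||Q) = 1.4688 bits, D_KL(Q||P) = 1.7362 bits. No, they are not equal.

D_KL(P||Q) = Σ P(x) log₂(P(x)/Q(x))

Computing term by term:
  P(1)·log₂(P(1)/Q(1)) = (1/48)·log₂((1/48)/(17/48)) = -0.08516
  P(2)·log₂(P(2)/Q(2)) = (1/2)·log₂((1/2)/(7/48)) = 0.88880
  P(3)·log₂(P(3)/Q(3)) = (1/6)·log₂((1/6)/(11/24)) = -0.24324
  P(4)·log₂(P(4)/Q(4)) = (5/16)·log₂((5/16)/(1/24)) = 0.90840

D_KL(P||Q) = -0.08516 + 0.88880 - 0.24324 + 0.90840 = 1.46880 ≈ 1.4688 bits

D_KL(Q||P) = Σ Q(x) log₂(Q(x)/P(x))

Computing term by term:
  Q(1)·log₂(Q(1)/P(1)) = (17/48)·log₂((17/48)/(1/48)) = 1.44764
  Q(2)·log₂(Q(2)/P(2)) = (7/48)·log₂((7/48)/(1/2)) = -0.25923
  Q(3)·log₂(Q(3)/P(3)) = (11/24)·log₂((11/24)/(1/6)) = 0.66891
  Q(4)·log₂(Q(4)/P(4)) = (1/24)·log₂((1/24)/(5/16)) = -0.12112

D_KL(Q||P) = 1.44764 - 0.25923 + 0.66891 - 0.12112 = 1.73620 ≈ 1.7362 bits

These are NOT equal (difference: 0.2674 bits). KL divergence is asymmetric: D_KL(P||Q) ≠ D_KL(Q||P) in general.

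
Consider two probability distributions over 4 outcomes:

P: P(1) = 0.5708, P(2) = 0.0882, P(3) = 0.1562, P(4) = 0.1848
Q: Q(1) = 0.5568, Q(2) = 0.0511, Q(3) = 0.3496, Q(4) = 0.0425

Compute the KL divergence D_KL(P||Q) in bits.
0.3002 bits

D_KL(P||Q) = Σ P(x) log₂(P(x)/Q(x))

Computing term by term:
  P(1)·log₂(P(1)/Q(1)) = 0.5708·log₂(0.5708/0.5568) = 0.02045
  P(2)·log₂(P(2)/Q(2)) = 0.0882·log₂(0.0882/0.0511) = 0.06945
  P(3)·log₂(P(3)/Q(3)) = 0.1562·log₂(0.1562/0.3496) = -0.18155
  P(4)·log₂(P(4)/Q(4)) = 0.1848·log₂(0.1848/0.0425) = 0.39186

D_KL(P||Q) = 0.02045 + 0.06945 - 0.18155 + 0.39186 = 0.30021 ≈ 0.3002 bits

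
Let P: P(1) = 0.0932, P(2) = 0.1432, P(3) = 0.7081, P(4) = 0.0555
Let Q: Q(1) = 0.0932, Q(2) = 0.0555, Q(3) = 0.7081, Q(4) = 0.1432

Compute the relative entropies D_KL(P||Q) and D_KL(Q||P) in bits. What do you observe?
D_KL(P||Q) = 0.1199 bits, D_KL(Q||P) = 0.1199 bits. The two directions give the same value here, because Q is a self-inverse relabeling of P; in general KL divergence is asymmetric.

D_KL(P||Q) = Σ P(x) log₂(P(x)/Q(x))

Computing term by term:
  P(1)·log₂(P(1)/Q(1)) = 0.0932·log₂(0.0932/0.0932) = 0.00000
  P(2)·log₂(P(2)/Q(2)) = 0.1432·log₂(0.1432/0.0555) = 0.19582
  P(3)·log₂(P(3)/Q(3)) = 0.7081·log₂(0.7081/0.7081) = 0.00000
  P(4)·log₂(P(4)/Q(4)) = 0.0555·log₂(0.0555/0.1432) = -0.07589

D_KL(P||Q) = 0.00000 + 0.19582 + 0.00000 - 0.07589 = 0.11993 ≈ 0.1199 bits

D_KL(Q||P) = Σ Q(x) log₂(Q(x)/P(x))

Computing term by term:
  Q(1)·log₂(Q(1)/P(1)) = 0.0932·log₂(0.0932/0.0932) = 0.00000
  Q(2)·log₂(Q(2)/P(2)) = 0.0555·log₂(0.0555/0.1432) = -0.07589
  Q(3)·log₂(Q(3)/P(3)) = 0.7081·log₂(0.7081/0.7081) = 0.00000
  Q(4)·log₂(Q(4)/P(4)) = 0.1432·log₂(0.1432/0.0555) = 0.19582

D_KL(Q||P) = 0.00000 - 0.07589 + 0.00000 + 0.19582 = 0.11993 ≈ 0.1199 bits

These ARE equal here. Q is P with outcomes relabeled (Q(2) = P(4), Q(4) = P(2)) by a relabeling that is its own inverse, so the two sums contain exactly the same terms in a different order. This is a special case — KL divergence is not symmetric in general: D_KL(P||Q) ≠ D_KL(Q||P) for most P, Q.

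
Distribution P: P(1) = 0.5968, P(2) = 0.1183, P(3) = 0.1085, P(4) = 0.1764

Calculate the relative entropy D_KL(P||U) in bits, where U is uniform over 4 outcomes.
0.4021 bits

U(i) = 1/4 for all i

D_KL(P||U) = Σ P(x) log₂(P(x) / (1/4))
           = Σ P(x) log₂(P(x)) + log₂(4)
           = log₂(4) - H(P)

H(P) = -Σ P(x) log₂(P(x)):
  -P(1)·log₂(P(1)) = -(0.5968)·log₂(0.5968) = 0.44443
  -P(2)·log₂(P(2)) = -(0.1183)·log₂(0.1183) = 0.36430
  -P(3)·log₂(P(3)) = -(0.1085)·log₂(0.1085) = 0.34766
  -P(4)·log₂(P(4)) = -(0.1764)·log₂(0.1764) = 0.44154
H(P) = 0.44443 + 0.36430 + 0.34766 + 0.44154 = 1.59793 bits

log₂(4) = 2.00000 bits

D_KL(P||U) = 2.00000 - 1.59793 = 0.40207 ≈ 0.4021 bits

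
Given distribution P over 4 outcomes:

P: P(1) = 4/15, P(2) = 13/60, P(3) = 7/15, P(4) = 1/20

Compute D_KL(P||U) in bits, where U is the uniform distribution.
0.2842 bits

U(i) = 1/4 for all i

D_KL(P||U) = Σ P(x) log₂(P(x) / (1/4))
           = Σ P(x) log₂(P(x)) + log₂(4)
           = log₂(4) - H(P)

H(P) = -Σ P(x) log₂(P(x)):
  -P(1)·log₂(P(1)) = -(4/15)·log₂(4/15) = 0.50850
  -P(2)·log₂(P(2)) = -(13/60)·log₂(13/60) = 0.47806
  -P(3)·log₂(P(3)) = -(7/15)·log₂(7/15) = 0.51312
  -P(4)·log₂(P(4)) = -(1/20)·log₂(1/20) = 0.21610
H(P) = 0.50850 + 0.47806 + 0.51312 + 0.21610 = 1.71578 bits

log₂(4) = 2.00000 bits

D_KL(P||U) = 2.00000 - 1.71578 = 0.28422 ≈ 0.2842 bits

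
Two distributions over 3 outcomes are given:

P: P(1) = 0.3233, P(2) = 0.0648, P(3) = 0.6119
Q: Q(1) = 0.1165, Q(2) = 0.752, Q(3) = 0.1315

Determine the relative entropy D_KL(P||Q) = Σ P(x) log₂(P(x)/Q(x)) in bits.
1.6042 bits

D_KL(P||Q) = Σ P(x) log₂(P(x)/Q(x))

Computing term by term:
  P(1)·log₂(P(1)/Q(1)) = 0.3233·log₂(0.3233/0.1165) = 0.47607
  P(2)·log₂(P(2)/Q(2)) = 0.0648·log₂(0.0648/0.752) = -0.22918
  P(3)·log₂(P(3)/Q(3)) = 0.6119·log₂(0.6119/0.1315) = 1.35734

D_KL(P||Q) = 0.47607 - 0.22918 + 1.35734 = 1.60423 ≈ 1.6042 bits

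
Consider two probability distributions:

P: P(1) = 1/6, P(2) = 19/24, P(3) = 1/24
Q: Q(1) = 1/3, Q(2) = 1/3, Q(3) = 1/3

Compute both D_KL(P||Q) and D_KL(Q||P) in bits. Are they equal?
D_KL(P||Q) = 0.6963 bits, D_KL(Q||P) = 0.9174 bits. No, they are not equal.

D_KL(P||Q) = Σ P(x) log₂(P(x)/Q(x))

Computing term by term:
  P(1)·log₂(P(1)/Q(1)) = (1/6)·log₂((1/6)/(1/3)) = -0.16667
  P(2)·log₂(P(2)/Q(2)) = (19/24)·log₂((19/24)/(1/3)) = 0.98794
  P(3)·log₂(P(3)/Q(3)) = (1/24)·log₂((1/24)/(1/3)) = -0.12500

D_KL(P||Q) = -0.16667 + 0.98794 - 0.12500 = 0.69627 ≈ 0.6963 bits

D_KL(Q||P) = Σ Q(x) log₂(Q(x)/P(x))

Computing term by term:
  Q(1)·log₂(Q(1)/P(1)) = (1/3)·log₂((1/3)/(1/6)) = 0.33333
  Q(2)·log₂(Q(2)/P(2)) = (1/3)·log₂((1/3)/(19/24)) = -0.41598
  Q(3)·log₂(Q(3)/P(3)) = (1/3)·log₂((1/3)/(1/24)) = 1.00000

D_KL(Q||P) = 0.33333 - 0.41598 + 1.00000 = 0.91735 ≈ 0.9174 bits

These are NOT equal (difference: 0.2211 bits). KL divergence is asymmetric: D_KL(P||Q) ≠ D_KL(Q||P) in general.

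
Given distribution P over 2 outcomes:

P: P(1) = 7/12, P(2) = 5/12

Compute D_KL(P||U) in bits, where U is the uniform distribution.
0.0201 bits

U(i) = 1/2 for all i

D_KL(P||U) = Σ P(x) log₂(P(x) / (1/2))
           = Σ P(x) log₂(P(x)) + log₂(2)
           = log₂(2) - H(P)

H(P) = -Σ P(x) log₂(P(x)):
  -P(1)·log₂(P(1)) = -(7/12)·log₂(7/12) = 0.45360
  -P(2)·log₂(P(2)) = -(5/12)·log₂(5/12) = 0.52626
H(P) = 0.45360 + 0.52626 = 0.97986 bits

log₂(2) = 1.00000 bits

D_KL(P||U) = 1.00000 - 0.97986 = 0.02014 ≈ 0.0201 bits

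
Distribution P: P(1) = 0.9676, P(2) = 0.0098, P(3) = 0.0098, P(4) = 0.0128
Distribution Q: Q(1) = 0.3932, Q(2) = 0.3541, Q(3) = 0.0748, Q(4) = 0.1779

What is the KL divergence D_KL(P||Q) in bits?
1.1290 bits

D_KL(P||Q) = Σ P(x) log₂(P(x)/Q(x))

Computing term by term:
  P(1)·log₂(P(1)/Q(1)) = 0.9676·log₂(0.9676/0.3932) = 1.25706
  P(2)·log₂(P(2)/Q(2)) = 0.0098·log₂(0.0098/0.3541) = -0.05072
  P(3)·log₂(P(3)/Q(3)) = 0.0098·log₂(0.0098/0.0748) = -0.02874
  P(4)·log₂(P(4)/Q(4)) = 0.0128·log₂(0.0128/0.1779) = -0.04860

D_KL(P||Q) = 1.25706 - 0.05072 - 0.02874 - 0.04860 = 1.12900 ≈ 1.1290 bits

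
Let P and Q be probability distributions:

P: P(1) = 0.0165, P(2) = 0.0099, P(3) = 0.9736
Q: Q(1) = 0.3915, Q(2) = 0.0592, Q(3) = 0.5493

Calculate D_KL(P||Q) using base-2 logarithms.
0.7030 bits

D_KL(P||Q) = Σ P(x) log₂(P(x)/Q(x))

Computing term by term:
  P(1)·log₂(P(1)/Q(1)) = 0.0165·log₂(0.0165/0.3915) = -0.07538
  P(2)·log₂(P(2)/Q(2)) = 0.0099·log₂(0.0099/0.0592) = -0.02554
  P(3)·log₂(P(3)/Q(3)) = 0.9736·log₂(0.9736/0.5493) = 0.80394

D_KL(P||Q) = -0.07538 - 0.02554 + 0.80394 = 0.70302 ≈ 0.7030 bits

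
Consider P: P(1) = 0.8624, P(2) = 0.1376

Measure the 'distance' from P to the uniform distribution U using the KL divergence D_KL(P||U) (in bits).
0.4221 bits

U(i) = 1/2 for all i

D_KL(P||U) = Σ P(x) log₂(P(x) / (1/2))
           = Σ P(x) log₂(P(x)) + log₂(2)
           = log₂(2) - H(P)

H(P) = -Σ P(x) log₂(P(x)):
  -P(1)·log₂(P(1)) = -(0.8624)·log₂(0.8624) = 0.18418
  -P(2)·log₂(P(2)) = -(0.1376)·log₂(0.1376) = 0.39374
H(P) = 0.18418 + 0.39374 = 0.57792 bits

log₂(2) = 1.00000 bits

D_KL(P||U) = 1.00000 - 0.57792 = 0.42208 ≈ 0.4221 bits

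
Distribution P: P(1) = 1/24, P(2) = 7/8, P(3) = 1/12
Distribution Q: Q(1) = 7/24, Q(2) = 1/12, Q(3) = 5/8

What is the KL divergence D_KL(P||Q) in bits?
2.6091 bits

D_KL(P||Q) = Σ P(x) log₂(P(x)/Q(x))

Computing term by term:
  P(1)·log₂(P(1)/Q(1)) = (1/24)·log₂((1/24)/(7/24)) = -0.11697
  P(2)·log₂(P(2)/Q(2)) = (7/8)·log₂((7/8)/(1/12)) = 2.96828
  P(3)·log₂(P(3)/Q(3)) = (1/12)·log₂((1/12)/(5/8)) = -0.24224

D_KL(P||Q) = -0.11697 + 2.96828 - 0.24224 = 2.60907 ≈ 2.6091 bits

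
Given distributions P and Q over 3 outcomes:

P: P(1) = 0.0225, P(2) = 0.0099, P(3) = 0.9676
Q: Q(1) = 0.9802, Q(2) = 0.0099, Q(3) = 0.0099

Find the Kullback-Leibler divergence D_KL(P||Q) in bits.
6.2741 bits

D_KL(P||Q) = Σ P(x) log₂(P(x)/Q(x))

Computing term by term:
  P(1)·log₂(P(1)/Q(1)) = 0.0225·log₂(0.0225/0.9802) = -0.12251
  P(2)·log₂(P(2)/Q(2)) = 0.0099·log₂(0.0099/0.0099) = 0.00000
  P(3)·log₂(P(3)/Q(3)) = 0.9676·log₂(0.9676/0.0099) = 6.39665

D_KL(P||Q) = -0.12251 + 0.00000 + 6.39665 = 6.27414 ≈ 6.2741 bits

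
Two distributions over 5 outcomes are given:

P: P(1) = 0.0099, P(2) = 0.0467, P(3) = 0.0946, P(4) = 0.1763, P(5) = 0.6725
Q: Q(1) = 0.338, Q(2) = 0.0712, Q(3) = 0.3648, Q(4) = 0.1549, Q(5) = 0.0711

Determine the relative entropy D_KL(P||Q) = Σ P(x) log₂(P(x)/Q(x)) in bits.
1.9499 bits

D_KL(P||Q) = Σ P(x) log₂(P(x)/Q(x))

Computing term by term:
  P(1)·log₂(P(1)/Q(1)) = 0.0099·log₂(0.0099/0.338) = -0.05043
  P(2)·log₂(P(2)/Q(2)) = 0.0467·log₂(0.0467/0.0712) = -0.02841
  P(3)·log₂(P(3)/Q(3)) = 0.0946·log₂(0.0946/0.3648) = -0.18420
  P(4)·log₂(P(4)/Q(4)) = 0.1763·log₂(0.1763/0.1549) = 0.03291
  P(5)·log₂(P(5)/Q(5)) = 0.6725·log₂(0.6725/0.0711) = 2.17998

D_KL(P||Q) = -0.05043 - 0.02841 - 0.18420 + 0.03291 + 2.17998 = 1.94985 ≈ 1.9499 bits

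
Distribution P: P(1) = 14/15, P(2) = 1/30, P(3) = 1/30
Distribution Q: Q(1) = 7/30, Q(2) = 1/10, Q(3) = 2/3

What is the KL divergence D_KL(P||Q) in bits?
1.6698 bits

D_KL(P||Q) = Σ P(x) log₂(P(x)/Q(x))

Computing term by term:
  P(1)·log₂(P(1)/Q(1)) = (14/15)·log₂((14/15)/(7/30)) = 1.86667
  P(2)·log₂(P(2)/Q(2)) = (1/30)·log₂((1/30)/(1/10)) = -0.05283
  P(3)·log₂(P(3)/Q(3)) = (1/30)·log₂((1/30)/(2/3)) = -0.14406

D_KL(P||Q) = 1.86667 - 0.05283 - 0.14406 = 1.66978 ≈ 1.6698 bits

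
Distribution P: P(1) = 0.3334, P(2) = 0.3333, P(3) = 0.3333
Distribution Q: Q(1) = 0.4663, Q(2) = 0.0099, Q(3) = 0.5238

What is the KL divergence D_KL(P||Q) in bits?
1.3122 bits

D_KL(P||Q) = Σ P(x) log₂(P(x)/Q(x))

Computing term by term:
  P(1)·log₂(P(1)/Q(1)) = 0.3334·log₂(0.3334/0.4663) = -0.16137
  P(2)·log₂(P(2)/Q(2)) = 0.3333·log₂(0.3333/0.0099) = 1.69091
  P(3)·log₂(P(3)/Q(3)) = 0.3333·log₂(0.3333/0.5238) = -0.21738

D_KL(P||Q) = -0.16137 + 1.69091 - 0.21738 = 1.31216 ≈ 1.3122 bits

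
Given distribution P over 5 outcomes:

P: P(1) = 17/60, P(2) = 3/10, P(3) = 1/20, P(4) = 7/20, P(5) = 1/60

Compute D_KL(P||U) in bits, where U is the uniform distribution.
0.4407 bits

U(i) = 1/5 for all i

D_KL(P||U) = Σ P(x) log₂(P(x) / (1/5))
           = Σ P(x) log₂(P(x)) + log₂(5)
           = log₂(5) - H(P)

H(P) = -Σ P(x) log₂(P(x)):
  -P(1)·log₂(P(1)) = -(17/60)·log₂(17/60) = 0.51550
  -P(2)·log₂(P(2)) = -(3/10)·log₂(3/10) = 0.52109
  -P(3)·log₂(P(3)) = -(1/20)·log₂(1/20) = 0.21610
  -P(4)·log₂(P(4)) = -(7/20)·log₂(7/20) = 0.53010
  -P(5)·log₂(P(5)) = -(1/60)·log₂(1/60) = 0.09845
H(P) = 0.51550 + 0.52109 + 0.21610 + 0.53010 + 0.09845 = 1.88124 bits

log₂(5) = 2.32193 bits

D_KL(P||U) = 2.32193 - 1.88124 = 0.44069 ≈ 0.4407 bits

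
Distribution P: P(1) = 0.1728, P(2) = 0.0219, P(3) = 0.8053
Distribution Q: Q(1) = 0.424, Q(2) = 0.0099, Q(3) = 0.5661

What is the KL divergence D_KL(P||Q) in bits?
0.2108 bits

D_KL(P||Q) = Σ P(x) log₂(P(x)/Q(x))

Computing term by term:
  P(1)·log₂(P(1)/Q(1)) = 0.1728·log₂(0.1728/0.424) = -0.22377
  P(2)·log₂(P(2)/Q(2)) = 0.0219·log₂(0.0219/0.0099) = 0.02508
  P(3)·log₂(P(3)/Q(3)) = 0.8053·log₂(0.8053/0.5661) = 0.40947

D_KL(P||Q) = -0.22377 + 0.02508 + 0.40947 = 0.21078 ≈ 0.2108 bits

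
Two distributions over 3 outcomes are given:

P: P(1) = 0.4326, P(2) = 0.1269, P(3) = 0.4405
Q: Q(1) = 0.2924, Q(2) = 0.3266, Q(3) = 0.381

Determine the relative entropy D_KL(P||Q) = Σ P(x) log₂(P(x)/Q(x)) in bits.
0.1636 bits

D_KL(P||Q) = Σ P(x) log₂(P(x)/Q(x))

Computing term by term:
  P(1)·log₂(P(1)/Q(1)) = 0.4326·log₂(0.4326/0.2924) = 0.24446
  P(2)·log₂(P(2)/Q(2)) = 0.1269·log₂(0.1269/0.3266) = -0.17307
  P(3)·log₂(P(3)/Q(3)) = 0.4405·log₂(0.4405/0.381) = 0.09222

D_KL(P||Q) = 0.24446 - 0.17307 + 0.09222 = 0.16361 ≈ 0.1636 bits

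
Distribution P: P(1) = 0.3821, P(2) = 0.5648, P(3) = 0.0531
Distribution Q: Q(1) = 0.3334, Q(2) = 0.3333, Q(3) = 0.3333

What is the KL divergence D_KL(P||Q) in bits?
0.3642 bits

D_KL(P||Q) = Σ P(x) log₂(P(x)/Q(x))

Computing term by term:
  P(1)·log₂(P(1)/Q(1)) = 0.3821·log₂(0.3821/0.3334) = 0.07516
  P(2)·log₂(P(2)/Q(2)) = 0.5648·log₂(0.5648/0.3333) = 0.42977
  P(3)·log₂(P(3)/Q(3)) = 0.0531·log₂(0.0531/0.3333) = -0.14072

D_KL(P||Q) = 0.07516 + 0.42977 - 0.14072 = 0.36421 ≈ 0.3642 bits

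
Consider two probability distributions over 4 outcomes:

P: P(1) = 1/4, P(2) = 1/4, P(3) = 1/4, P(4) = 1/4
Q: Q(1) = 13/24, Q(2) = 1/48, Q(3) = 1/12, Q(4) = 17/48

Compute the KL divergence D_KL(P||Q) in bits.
0.8880 bits

D_KL(P||Q) = Σ P(x) log₂(P(x)/Q(x))

Computing term by term:
  P(1)·log₂(P(1)/Q(1)) = (1/4)·log₂((1/4)/(13/24)) = -0.27887
  P(2)·log₂(P(2)/Q(2)) = (1/4)·log₂((1/4)/(1/48)) = 0.89624
  P(3)·log₂(P(3)/Q(3)) = (1/4)·log₂((1/4)/(1/12)) = 0.39624
  P(4)·log₂(P(4)/Q(4)) = (1/4)·log₂((1/4)/(17/48)) = -0.12563

D_KL(P||Q) = -0.27887 + 0.89624 + 0.39624 - 0.12563 = 0.88798 ≈ 0.8880 bits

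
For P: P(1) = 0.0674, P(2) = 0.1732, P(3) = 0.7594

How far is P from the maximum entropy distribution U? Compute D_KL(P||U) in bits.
0.5831 bits

U(i) = 1/3 for all i

D_KL(P||U) = Σ P(x) log₂(P(x) / (1/3))
           = Σ P(x) log₂(P(x)) + log₂(3)
           = log₂(3) - H(P)

H(P) = -Σ P(x) log₂(P(x)):
  -P(1)·log₂(P(1)) = -(0.0674)·log₂(0.0674) = 0.26226
  -P(2)·log₂(P(2)) = -(0.1732)·log₂(0.1732) = 0.43811
  -P(3)·log₂(P(3)) = -(0.7594)·log₂(0.7594) = 0.30153
H(P) = 0.26226 + 0.43811 + 0.30153 = 1.00190 bits

log₂(3) = 1.58496 bits

D_KL(P||U) = 1.58496 - 1.00190 = 0.58306 ≈ 0.5831 bits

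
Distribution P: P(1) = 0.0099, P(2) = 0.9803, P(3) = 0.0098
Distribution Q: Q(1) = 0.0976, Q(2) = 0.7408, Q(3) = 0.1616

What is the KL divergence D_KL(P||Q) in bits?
0.3239 bits

D_KL(P||Q) = Σ P(x) log₂(P(x)/Q(x))

Computing term by term:
  P(1)·log₂(P(1)/Q(1)) = 0.0099·log₂(0.0099/0.0976) = -0.03268
  P(2)·log₂(P(2)/Q(2)) = 0.9803·log₂(0.9803/0.7408) = 0.39618
  P(3)·log₂(P(3)/Q(3)) = 0.0098·log₂(0.0098/0.1616) = -0.03963

D_KL(P||Q) = -0.03268 + 0.39618 - 0.03963 = 0.32387 ≈ 0.3239 bits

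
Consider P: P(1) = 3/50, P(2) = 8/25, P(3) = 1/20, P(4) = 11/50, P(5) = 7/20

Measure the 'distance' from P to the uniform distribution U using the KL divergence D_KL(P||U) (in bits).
0.3256 bits

U(i) = 1/5 for all i

D_KL(P||U) = Σ P(x) log₂(P(x) / (1/5))
           = Σ P(x) log₂(P(x)) + log₂(5)
           = log₂(5) - H(P)

H(P) = -Σ P(x) log₂(P(x)):
  -P(1)·log₂(P(1)) = -(3/50)·log₂(3/50) = 0.24353
  -P(2)·log₂(P(2)) = -(8/25)·log₂(8/25) = 0.52603
  -P(3)·log₂(P(3)) = -(1/20)·log₂(1/20) = 0.21610
  -P(4)·log₂(P(4)) = -(11/50)·log₂(11/50) = 0.48057
  -P(5)·log₂(P(5)) = -(7/20)·log₂(7/20) = 0.53010
H(P) = 0.24353 + 0.52603 + 0.21610 + 0.48057 + 0.53010 = 1.99633 bits

log₂(5) = 2.32193 bits

D_KL(P||U) = 2.32193 - 1.99633 = 0.32560 ≈ 0.3256 bits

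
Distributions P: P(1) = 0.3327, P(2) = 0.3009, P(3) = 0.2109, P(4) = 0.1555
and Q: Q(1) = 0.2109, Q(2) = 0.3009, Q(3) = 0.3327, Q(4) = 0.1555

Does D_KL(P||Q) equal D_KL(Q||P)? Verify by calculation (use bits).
D_KL(P||Q) = 0.0801 bits, D_KL(Q||P) = 0.0801 bits. Yes — for this pair D_KL(P||Q) = D_KL(Q||P).

D_KL(P||Q) = Σ P(x) log₂(P(x)/Q(x))

Computing term by term:
  P(1)·log₂(P(1)/Q(1)) = 0.3327·log₂(0.3327/0.2109) = 0.21880
  P(2)·log₂(P(2)/Q(2)) = 0.3009·log₂(0.3009/0.3009) = 0.00000
  P(3)·log₂(P(3)/Q(3)) = 0.2109·log₂(0.2109/0.3327) = -0.13870
  P(4)·log₂(P(4)/Q(4)) = 0.1555·log₂(0.1555/0.1555) = 0.00000

D_KL(P||Q) = 0.21880 + 0.00000 - 0.13870 + 0.00000 = 0.08010 ≈ 0.0801 bits

D_KL(Q||P) = Σ Q(x) log₂(Q(x)/P(x))

Computing term by term:
  Q(1)·log₂(Q(1)/P(1)) = 0.2109·log₂(0.2109/0.3327) = -0.13870
  Q(2)·log₂(Q(2)/P(2)) = 0.3009·log₂(0.3009/0.3009) = 0.00000
  Q(3)·log₂(Q(3)/P(3)) = 0.3327·log₂(0.3327/0.2109) = 0.21880
  Q(4)·log₂(Q(4)/P(4)) = 0.1555·log₂(0.1555/0.1555) = 0.00000

D_KL(Q||P) = -0.13870 + 0.00000 + 0.21880 + 0.00000 = 0.08010 ≈ 0.0801 bits

These ARE equal here. Q is P with outcomes relabeled (Q(1) = P(3), Q(3) = P(1)) by a relabeling that is its own inverse, so the two sums contain exactly the same terms in a different order. This is a special case — KL divergence is not symmetric in general: D_KL(P||Q) ≠ D_KL(Q||P) for most P, Q.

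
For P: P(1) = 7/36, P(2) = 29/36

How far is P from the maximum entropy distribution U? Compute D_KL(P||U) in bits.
0.2893 bits

U(i) = 1/2 for all i

D_KL(P||U) = Σ P(x) log₂(P(x) / (1/2))
           = Σ P(x) log₂(P(x)) + log₂(2)
           = log₂(2) - H(P)

H(P) = -Σ P(x) log₂(P(x)):
  -P(1)·log₂(P(1)) = -(7/36)·log₂(7/36) = 0.45939
  -P(2)·log₂(P(2)) = -(29/36)·log₂(29/36) = 0.25129
H(P) = 0.45939 + 0.25129 = 0.71068 bits

log₂(2) = 1.00000 bits

D_KL(P||U) = 1.00000 - 0.71068 = 0.28932 ≈ 0.2893 bits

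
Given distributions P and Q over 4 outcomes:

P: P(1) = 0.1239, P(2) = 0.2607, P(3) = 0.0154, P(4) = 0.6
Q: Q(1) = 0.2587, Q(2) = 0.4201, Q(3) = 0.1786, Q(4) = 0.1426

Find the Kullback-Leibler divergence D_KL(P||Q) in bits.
0.8783 bits

D_KL(P||Q) = Σ P(x) log₂(P(x)/Q(x))

Computing term by term:
  P(1)·log₂(P(1)/Q(1)) = 0.1239·log₂(0.1239/0.2587) = -0.13159
  P(2)·log₂(P(2)/Q(2)) = 0.2607·log₂(0.2607/0.4201) = -0.17945
  P(3)·log₂(P(3)/Q(3)) = 0.0154·log₂(0.0154/0.1786) = -0.05445
  P(4)·log₂(P(4)/Q(4)) = 0.6·log₂(0.6/0.1426) = 1.24379

D_KL(P||Q) = -0.13159 - 0.17945 - 0.05445 + 1.24379 = 0.87830 ≈ 0.8783 bits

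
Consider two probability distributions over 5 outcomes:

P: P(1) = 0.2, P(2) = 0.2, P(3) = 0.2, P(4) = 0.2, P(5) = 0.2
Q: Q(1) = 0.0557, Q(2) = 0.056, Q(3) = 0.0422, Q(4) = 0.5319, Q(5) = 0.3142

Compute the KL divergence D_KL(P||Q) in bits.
0.7725 bits

D_KL(P||Q) = Σ P(x) log₂(P(x)/Q(x))

Computing term by term:
  P(1)·log₂(P(1)/Q(1)) = 0.2·log₂(0.2/0.0557) = 0.36885
  P(2)·log₂(P(2)/Q(2)) = 0.2·log₂(0.2/0.056) = 0.36730
  P(3)·log₂(P(3)/Q(3)) = 0.2·log₂(0.2/0.0422) = 0.44894
  P(4)·log₂(P(4)/Q(4)) = 0.2·log₂(0.2/0.5319) = -0.28223
  P(5)·log₂(P(5)/Q(5)) = 0.2·log₂(0.2/0.3142) = -0.13034

D_KL(P||Q) = 0.36885 + 0.36730 + 0.44894 - 0.28223 - 0.13034 = 0.77252 ≈ 0.7725 bits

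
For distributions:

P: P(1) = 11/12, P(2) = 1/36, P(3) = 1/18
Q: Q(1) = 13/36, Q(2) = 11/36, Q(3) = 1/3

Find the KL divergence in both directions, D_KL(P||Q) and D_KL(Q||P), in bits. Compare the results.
D_KL(P||Q) = 0.9923 bits, D_KL(Q||P) = 1.4334 bits. D_KL(Q||P) is larger than D_KL(P||Q) by 0.4411 bits; the two directions differ.

D_KL(P||Q) = Σ P(x) log₂(P(x)/Q(x))

Computing term by term:
  P(1)·log₂(P(1)/Q(1)) = (11/12)·log₂((11/12)/(13/36)) = 1.23196
  P(2)·log₂(P(2)/Q(2)) = (1/36)·log₂((1/36)/(11/36)) = -0.09610
  P(3)·log₂(P(3)/Q(3)) = (1/18)·log₂((1/18)/(1/3)) = -0.14361

D_KL(P||Q) = 1.23196 - 0.09610 - 0.14361 = 0.99225 ≈ 0.9923 bits

D_KL(Q||P) = Σ Q(x) log₂(Q(x)/P(x))

Computing term by term:
  Q(1)·log₂(Q(1)/P(1)) = (13/36)·log₂((13/36)/(11/12)) = -0.48532
  Q(2)·log₂(Q(2)/P(2)) = (11/36)·log₂((11/36)/(1/36)) = 1.05705
  Q(3)·log₂(Q(3)/P(3)) = (1/3)·log₂((1/3)/(1/18)) = 0.86165

D_KL(Q||P) = -0.48532 + 1.05705 + 0.86165 = 1.43338 ≈ 1.4334 bits

These are NOT equal (difference: 0.4411 bits). KL divergence is asymmetric: D_KL(P||Q) ≠ D_KL(Q||P) in general.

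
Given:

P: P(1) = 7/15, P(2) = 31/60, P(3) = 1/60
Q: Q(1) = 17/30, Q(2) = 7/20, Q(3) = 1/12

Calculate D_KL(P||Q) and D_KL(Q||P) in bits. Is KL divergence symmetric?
D_KL(P||Q) = 0.1209 bits, D_KL(Q||P) = 0.1556 bits. No, KL divergence is not symmetric.

D_KL(P||Q) = Σ P(x) log₂(P(x)/Q(x))

Computing term by term:
  P(1)·log₂(P(1)/Q(1)) = (7/15)·log₂((7/15)/(17/30)) = -0.13072
  P(2)·log₂(P(2)/Q(2)) = (31/60)·log₂((31/60)/(7/20)) = 0.29030
  P(3)·log₂(P(3)/Q(3)) = (1/60)·log₂((1/60)/(1/12)) = -0.03870

D_KL(P||Q) = -0.13072 + 0.29030 - 0.03870 = 0.12088 ≈ 0.1209 bits

D_KL(Q||P) = Σ Q(x) log₂(Q(x)/P(x))

Computing term by term:
  Q(1)·log₂(Q(1)/P(1)) = (17/30)·log₂((17/30)/(7/15)) = 0.15873
  Q(2)·log₂(Q(2)/P(2)) = (7/20)·log₂((7/20)/(31/60)) = -0.19666
  Q(3)·log₂(Q(3)/P(3)) = (1/12)·log₂((1/12)/(1/60)) = 0.19349

D_KL(Q||P) = 0.15873 - 0.19666 + 0.19349 = 0.15556 ≈ 0.1556 bits

These are NOT equal (difference: 0.0347 bits). KL divergence is asymmetric: D_KL(P||Q) ≠ D_KL(Q||P) in general.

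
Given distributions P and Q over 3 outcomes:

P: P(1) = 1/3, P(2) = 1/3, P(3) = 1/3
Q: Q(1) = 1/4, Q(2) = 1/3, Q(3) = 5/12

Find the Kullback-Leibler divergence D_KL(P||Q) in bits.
0.0310 bits

D_KL(P||Q) = Σ P(x) log₂(P(x)/Q(x))

Computing term by term:
  P(1)·log₂(P(1)/Q(1)) = (1/3)·log₂((1/3)/(1/4)) = 0.13835
  P(2)·log₂(P(2)/Q(2)) = (1/3)·log₂((1/3)/(1/3)) = 0.00000
  P(3)·log₂(P(3)/Q(3)) = (1/3)·log₂((1/3)/(5/12)) = -0.10731

D_KL(P||Q) = 0.13835 + 0.00000 - 0.10731 = 0.03104 ≈ 0.0310 bits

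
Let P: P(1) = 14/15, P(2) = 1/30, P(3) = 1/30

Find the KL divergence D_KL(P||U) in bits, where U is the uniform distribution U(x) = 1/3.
1.1649 bits

U(i) = 1/3 for all i

D_KL(P||U) = Σ P(x) log₂(P(x) / (1/3))
           = Σ P(x) log₂(P(x)) + log₂(3)
           = log₂(3) - H(P)

H(P) = -Σ P(x) log₂(P(x)):
  -P(1)·log₂(P(1)) = -(14/15)·log₂(14/15) = 0.09290
  -P(2)·log₂(P(2)) = -(1/30)·log₂(1/30) = 0.16356
  -P(3)·log₂(P(3)) = -(1/30)·log₂(1/30) = 0.16356
H(P) = 0.09290 + 0.16356 + 0.16356 = 0.42002 bits

log₂(3) = 1.58496 bits

D_KL(P||U) = 1.58496 - 0.42002 = 1.16494 ≈ 1.1649 bits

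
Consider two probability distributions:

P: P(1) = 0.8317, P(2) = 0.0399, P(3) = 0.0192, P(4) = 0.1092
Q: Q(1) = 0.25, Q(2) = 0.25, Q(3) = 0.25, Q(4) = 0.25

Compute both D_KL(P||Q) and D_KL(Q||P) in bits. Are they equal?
D_KL(P||Q) = 1.1351 bits, D_KL(Q||P) = 1.4528 bits. No, they are not equal.

D_KL(P||Q) = Σ P(x) log₂(P(x)/Q(x))

Computing term by term:
  P(1)·log₂(P(1)/Q(1)) = 0.8317·log₂(0.8317/0.25) = 1.44228
  P(2)·log₂(P(2)/Q(2)) = 0.0399·log₂(0.0399/0.25) = -0.10563
  P(3)·log₂(P(3)/Q(3)) = 0.0192·log₂(0.0192/0.25) = -0.07109
  P(4)·log₂(P(4)/Q(4)) = 0.1092·log₂(0.1092/0.25) = -0.13049

D_KL(P||Q) = 1.44228 - 0.10563 - 0.07109 - 0.13049 = 1.13507 ≈ 1.1351 bits

D_KL(Q||P) = Σ Q(x) log₂(Q(x)/P(x))

Computing term by term:
  Q(1)·log₂(Q(1)/P(1)) = 0.25·log₂(0.25/0.8317) = -0.43353
  Q(2)·log₂(Q(2)/P(2)) = 0.25·log₂(0.25/0.0399) = 0.66187
  Q(3)·log₂(Q(3)/P(3)) = 0.25·log₂(0.25/0.0192) = 0.92569
  Q(4)·log₂(Q(4)/P(4)) = 0.25·log₂(0.25/0.1092) = 0.29874

D_KL(Q||P) = -0.43353 + 0.66187 + 0.92569 + 0.29874 = 1.45277 ≈ 1.4528 bits

These are NOT equal (difference: 0.3177 bits). KL divergence is asymmetric: D_KL(P||Q) ≠ D_KL(Q||P) in general.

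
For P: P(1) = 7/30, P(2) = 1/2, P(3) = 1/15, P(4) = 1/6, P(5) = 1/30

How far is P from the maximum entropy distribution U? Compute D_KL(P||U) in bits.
0.4772 bits

U(i) = 1/5 for all i

D_KL(P||U) = Σ P(x) log₂(P(x) / (1/5))
           = Σ P(x) log₂(P(x)) + log₂(5)
           = log₂(5) - H(P)

H(P) = -Σ P(x) log₂(P(x)):
  -P(1)·log₂(P(1)) = -(7/30)·log₂(7/30) = 0.48989
  -P(2)·log₂(P(2)) = -(1/2)·log₂(1/2) = 0.50000
  -P(3)·log₂(P(3)) = -(1/15)·log₂(1/15) = 0.26046
  -P(4)·log₂(P(4)) = -(1/6)·log₂(1/6) = 0.43083
  -P(5)·log₂(P(5)) = -(1/30)·log₂(1/30) = 0.16356
H(P) = 0.48989 + 0.50000 + 0.26046 + 0.43083 + 0.16356 = 1.84474 bits

log₂(5) = 2.32193 bits

D_KL(P||U) = 2.32193 - 1.84474 = 0.47719 ≈ 0.4772 bits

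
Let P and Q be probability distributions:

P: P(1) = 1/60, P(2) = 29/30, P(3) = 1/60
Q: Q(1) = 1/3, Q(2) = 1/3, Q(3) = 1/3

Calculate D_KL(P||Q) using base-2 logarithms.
1.3408 bits

D_KL(P||Q) = Σ P(x) log₂(P(x)/Q(x))

Computing term by term:
  P(1)·log₂(P(1)/Q(1)) = (1/60)·log₂((1/60)/(1/3)) = -0.07203
  P(2)·log₂(P(2)/Q(2)) = (29/30)·log₂((29/30)/(1/3)) = 1.48485
  P(3)·log₂(P(3)/Q(3)) = (1/60)·log₂((1/60)/(1/3)) = -0.07203

D_KL(P||Q) = -0.07203 + 1.48485 - 0.07203 = 1.34079 ≈ 1.3408 bits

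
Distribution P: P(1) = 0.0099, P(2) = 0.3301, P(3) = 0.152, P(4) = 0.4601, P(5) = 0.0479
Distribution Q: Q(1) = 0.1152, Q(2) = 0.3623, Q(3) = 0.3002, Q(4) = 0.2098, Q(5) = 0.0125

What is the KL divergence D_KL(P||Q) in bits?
0.3855 bits

D_KL(P||Q) = Σ P(x) log₂(P(x)/Q(x))

Computing term by term:
  P(1)·log₂(P(1)/Q(1)) = 0.0099·log₂(0.0099/0.1152) = -0.03505
  P(2)·log₂(P(2)/Q(2)) = 0.3301·log₂(0.3301/0.3623) = -0.04433
  P(3)·log₂(P(3)/Q(3)) = 0.152·log₂(0.152/0.3002) = -0.14924
  P(4)·log₂(P(4)/Q(4)) = 0.4601·log₂(0.4601/0.2098) = 0.52126
  P(5)·log₂(P(5)/Q(5)) = 0.0479·log₂(0.0479/0.0125) = 0.09283

D_KL(P||Q) = -0.03505 - 0.04433 - 0.14924 + 0.52126 + 0.09283 = 0.38547 ≈ 0.3855 bits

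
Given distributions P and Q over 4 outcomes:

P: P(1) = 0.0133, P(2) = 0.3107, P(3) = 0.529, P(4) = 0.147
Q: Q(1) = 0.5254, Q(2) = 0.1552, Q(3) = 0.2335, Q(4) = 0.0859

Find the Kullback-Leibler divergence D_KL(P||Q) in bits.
0.9787 bits

D_KL(P||Q) = Σ P(x) log₂(P(x)/Q(x))

Computing term by term:
  P(1)·log₂(P(1)/Q(1)) = 0.0133·log₂(0.0133/0.5254) = -0.07054
  P(2)·log₂(P(2)/Q(2)) = 0.3107·log₂(0.3107/0.1552) = 0.31113
  P(3)·log₂(P(3)/Q(3)) = 0.529·log₂(0.529/0.2335) = 0.62414
  P(4)·log₂(P(4)/Q(4)) = 0.147·log₂(0.147/0.0859) = 0.11394

D_KL(P||Q) = -0.07054 + 0.31113 + 0.62414 + 0.11394 = 0.97867 ≈ 0.9787 bits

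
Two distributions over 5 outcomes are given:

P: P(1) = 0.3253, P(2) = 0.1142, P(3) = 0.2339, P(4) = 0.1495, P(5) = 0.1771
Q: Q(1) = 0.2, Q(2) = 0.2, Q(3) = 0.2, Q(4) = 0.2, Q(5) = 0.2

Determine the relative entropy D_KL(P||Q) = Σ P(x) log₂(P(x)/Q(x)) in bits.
0.0950 bits

D_KL(P||Q) = Σ P(x) log₂(P(x)/Q(x))

Computing term by term:
  P(1)·log₂(P(1)/Q(1)) = 0.3253·log₂(0.3253/0.2) = 0.22829
  P(2)·log₂(P(2)/Q(2)) = 0.1142·log₂(0.1142/0.2) = -0.09232
  P(3)·log₂(P(3)/Q(3)) = 0.2339·log₂(0.2339/0.2) = 0.05284
  P(4)·log₂(P(4)/Q(4)) = 0.1495·log₂(0.1495/0.2) = -0.06277
  P(5)·log₂(P(5)/Q(5)) = 0.1771·log₂(0.1771/0.2) = -0.03107

D_KL(P||Q) = 0.22829 - 0.09232 + 0.05284 - 0.06277 - 0.03107 = 0.09497 ≈ 0.0950 bits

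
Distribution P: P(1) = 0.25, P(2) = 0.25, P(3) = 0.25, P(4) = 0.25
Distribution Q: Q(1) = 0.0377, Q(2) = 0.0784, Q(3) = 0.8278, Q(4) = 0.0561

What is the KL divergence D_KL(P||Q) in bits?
1.2077 bits

D_KL(P||Q) = Σ P(x) log₂(P(x)/Q(x))

Computing term by term:
  P(1)·log₂(P(1)/Q(1)) = 0.25·log₂(0.25/0.0377) = 0.68232
  P(2)·log₂(P(2)/Q(2)) = 0.25·log₂(0.25/0.0784) = 0.41825
  P(3)·log₂(P(3)/Q(3)) = 0.25·log₂(0.25/0.8278) = -0.43184
  P(4)·log₂(P(4)/Q(4)) = 0.25·log₂(0.25/0.0561) = 0.53896

D_KL(P||Q) = 0.68232 + 0.41825 - 0.43184 + 0.53896 = 1.20769 ≈ 1.2077 bits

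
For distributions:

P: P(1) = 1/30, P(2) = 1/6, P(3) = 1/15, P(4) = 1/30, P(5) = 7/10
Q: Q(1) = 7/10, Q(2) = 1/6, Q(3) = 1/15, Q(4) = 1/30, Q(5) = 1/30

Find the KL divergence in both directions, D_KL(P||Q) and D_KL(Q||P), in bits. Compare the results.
D_KL(P||Q) = 2.9282 bits, D_KL(Q||P) = 2.9282 bits. The two directions give exactly the same value for this pair.

D_KL(P||Q) = Σ P(x) log₂(P(x)/Q(x))

Computing term by term:
  P(1)·log₂(P(1)/Q(1)) = (1/30)·log₂((1/30)/(7/10)) = -0.14641
  P(2)·log₂(P(2)/Q(2)) = (1/6)·log₂((1/6)/(1/6)) = 0.00000
  P(3)·log₂(P(3)/Q(3)) = (1/15)·log₂((1/15)/(1/15)) = 0.00000
  P(4)·log₂(P(4)/Q(4)) = (1/30)·log₂((1/30)/(1/30)) = 0.00000
  P(5)·log₂(P(5)/Q(5)) = (7/10)·log₂((7/10)/(1/30)) = 3.07462

D_KL(P||Q) = -0.14641 + 0.00000 + 0.00000 + 0.00000 + 3.07462 = 2.92821 ≈ 2.9282 bits

D_KL(Q||P) = Σ Q(x) log₂(Q(x)/P(x))

Computing term by term:
  Q(1)·log₂(Q(1)/P(1)) = (7/10)·log₂((7/10)/(1/30)) = 3.07462
  Q(2)·log₂(Q(2)/P(2)) = (1/6)·log₂((1/6)/(1/6)) = 0.00000
  Q(3)·log₂(Q(3)/P(3)) = (1/15)·log₂((1/15)/(1/15)) = 0.00000
  Q(4)·log₂(Q(4)/P(4)) = (1/30)·log₂((1/30)/(1/30)) = 0.00000
  Q(5)·log₂(Q(5)/P(5)) = (1/30)·log₂((1/30)/(7/10)) = -0.14641

D_KL(Q||P) = 3.07462 + 0.00000 + 0.00000 + 0.00000 - 0.14641 = 2.92821 ≈ 2.9282 bits

These ARE equal here. Q is P with outcomes relabeled (Q(1) = P(5), Q(5) = P(1)) by a relabeling that is its own inverse, so the two sums contain exactly the same terms in a different order. This is a special case — KL divergence is not symmetric in general: D_KL(P||Q) ≠ D_KL(Q||P) for most P, Q.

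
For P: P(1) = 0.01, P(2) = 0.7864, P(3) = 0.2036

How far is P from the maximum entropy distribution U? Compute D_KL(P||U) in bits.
0.7784 bits

U(i) = 1/3 for all i

D_KL(P||U) = Σ P(x) log₂(P(x) / (1/3))
           = Σ P(x) log₂(P(x)) + log₂(3)
           = log₂(3) - H(P)

H(P) = -Σ P(x) log₂(P(x)):
  -P(1)·log₂(P(1)) = -(0.01)·log₂(0.01) = 0.06644
  -P(2)·log₂(P(2)) = -(0.7864)·log₂(0.7864) = 0.27262
  -P(3)·log₂(P(3)) = -(0.2036)·log₂(0.2036) = 0.46750
H(P) = 0.06644 + 0.27262 + 0.46750 = 0.80656 bits

log₂(3) = 1.58496 bits

D_KL(P||U) = 1.58496 - 0.80656 = 0.77840 ≈ 0.7784 bits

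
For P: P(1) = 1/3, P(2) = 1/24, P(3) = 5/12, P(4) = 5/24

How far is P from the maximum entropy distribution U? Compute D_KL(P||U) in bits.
0.2829 bits

U(i) = 1/4 for all i

D_KL(P||U) = Σ P(x) log₂(P(x) / (1/4))
           = Σ P(x) log₂(P(x)) + log₂(4)
           = log₂(4) - H(P)

H(P) = -Σ P(x) log₂(P(x)):
  -P(1)·log₂(P(1)) = -(1/3)·log₂(1/3) = 0.52832
  -P(2)·log₂(P(2)) = -(1/24)·log₂(1/24) = 0.19104
  -P(3)·log₂(P(3)) = -(5/12)·log₂(5/12) = 0.52626
  -P(4)·log₂(P(4)) = -(5/24)·log₂(5/24) = 0.47147
H(P) = 0.52832 + 0.19104 + 0.52626 + 0.47147 = 1.71709 bits

log₂(4) = 2.00000 bits

D_KL(P||U) = 2.00000 - 1.71709 = 0.28291 ≈ 0.2829 bits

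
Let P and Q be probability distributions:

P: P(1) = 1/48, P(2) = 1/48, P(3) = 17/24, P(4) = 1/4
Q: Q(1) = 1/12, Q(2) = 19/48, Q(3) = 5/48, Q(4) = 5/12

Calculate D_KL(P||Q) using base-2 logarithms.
1.6445 bits

D_KL(P||Q) = Σ P(x) log₂(P(x)/Q(x))

Computing term by term:
  P(1)·log₂(P(1)/Q(1)) = (1/48)·log₂((1/48)/(1/12)) = -0.04167
  P(2)·log₂(P(2)/Q(2)) = (1/48)·log₂((1/48)/(19/48)) = -0.08850
  P(3)·log₂(P(3)/Q(3)) = (17/24)·log₂((17/24)/(5/48)) = 1.95892
  P(4)·log₂(P(4)/Q(4)) = (1/4)·log₂((1/4)/(5/12)) = -0.18424

D_KL(P||Q) = -0.04167 - 0.08850 + 1.95892 - 0.18424 = 1.64451 ≈ 1.6445 bits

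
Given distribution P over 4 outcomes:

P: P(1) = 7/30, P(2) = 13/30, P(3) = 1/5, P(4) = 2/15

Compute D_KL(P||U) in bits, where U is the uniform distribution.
0.1353 bits

U(i) = 1/4 for all i

D_KL(P||U) = Σ P(x) log₂(P(x) / (1/4))
           = Σ P(x) log₂(P(x)) + log₂(4)
           = log₂(4) - H(P)

H(P) = -Σ P(x) log₂(P(x)):
  -P(1)·log₂(P(1)) = -(7/30)·log₂(7/30) = 0.48989
  -P(2)·log₂(P(2)) = -(13/30)·log₂(13/30) = 0.52280
  -P(3)·log₂(P(3)) = -(1/5)·log₂(1/5) = 0.46439
  -P(4)·log₂(P(4)) = -(2/15)·log₂(2/15) = 0.38759
H(P) = 0.48989 + 0.52280 + 0.46439 + 0.38759 = 1.86467 bits

log₂(4) = 2.00000 bits

D_KL(P||U) = 2.00000 - 1.86467 = 0.13533 ≈ 0.1353 bits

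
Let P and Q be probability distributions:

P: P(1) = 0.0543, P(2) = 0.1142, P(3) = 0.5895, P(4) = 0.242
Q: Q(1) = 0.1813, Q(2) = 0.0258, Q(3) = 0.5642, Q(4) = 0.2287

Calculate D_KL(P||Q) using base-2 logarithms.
0.2077 bits

D_KL(P||Q) = Σ P(x) log₂(P(x)/Q(x))

Computing term by term:
  P(1)·log₂(P(1)/Q(1)) = 0.0543·log₂(0.0543/0.1813) = -0.09445
  P(2)·log₂(P(2)/Q(2)) = 0.1142·log₂(0.1142/0.0258) = 0.24509
  P(3)·log₂(P(3)/Q(3)) = 0.5895·log₂(0.5895/0.5642) = 0.03731
  P(4)·log₂(P(4)/Q(4)) = 0.242·log₂(0.242/0.2287) = 0.01974

D_KL(P||Q) = -0.09445 + 0.24509 + 0.03731 + 0.01974 = 0.20769 ≈ 0.2077 bits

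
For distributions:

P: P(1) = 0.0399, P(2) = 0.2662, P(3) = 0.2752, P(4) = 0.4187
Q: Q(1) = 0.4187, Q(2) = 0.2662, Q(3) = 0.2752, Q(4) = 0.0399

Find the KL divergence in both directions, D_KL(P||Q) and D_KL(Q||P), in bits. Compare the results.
D_KL(P||Q) = 1.2847 bits, D_KL(Q||P) = 1.2847 bits. The two directions give exactly the same value for this pair.

D_KL(P||Q) = Σ P(x) log₂(P(x)/Q(x))

Computing term by term:
  P(1)·log₂(P(1)/Q(1)) = 0.0399·log₂(0.0399/0.4187) = -0.13532
  P(2)·log₂(P(2)/Q(2)) = 0.2662·log₂(0.2662/0.2662) = 0.00000
  P(3)·log₂(P(3)/Q(3)) = 0.2752·log₂(0.2752/0.2752) = 0.00000
  P(4)·log₂(P(4)/Q(4)) = 0.4187·log₂(0.4187/0.0399) = 1.42000

D_KL(P||Q) = -0.13532 + 0.00000 + 0.00000 + 1.42000 = 1.28468 ≈ 1.2847 bits

D_KL(Q||P) = Σ Q(x) log₂(Q(x)/P(x))

Computing term by term:
  Q(1)·log₂(Q(1)/P(1)) = 0.4187·log₂(0.4187/0.0399) = 1.42000
  Q(2)·log₂(Q(2)/P(2)) = 0.2662·log₂(0.2662/0.2662) = 0.00000
  Q(3)·log₂(Q(3)/P(3)) = 0.2752·log₂(0.2752/0.2752) = 0.00000
  Q(4)·log₂(Q(4)/P(4)) = 0.0399·log₂(0.0399/0.4187) = -0.13532

D_KL(Q||P) = 1.42000 + 0.00000 + 0.00000 - 0.13532 = 1.28468 ≈ 1.2847 bits

These ARE equal here. Q is P with outcomes relabeled (Q(1) = P(4), Q(4) = P(1)) by a relabeling that is its own inverse, so the two sums contain exactly the same terms in a different order. This is a special case — KL divergence is not symmetric in general: D_KL(P||Q) ≠ D_KL(Q||P) for most P, Q.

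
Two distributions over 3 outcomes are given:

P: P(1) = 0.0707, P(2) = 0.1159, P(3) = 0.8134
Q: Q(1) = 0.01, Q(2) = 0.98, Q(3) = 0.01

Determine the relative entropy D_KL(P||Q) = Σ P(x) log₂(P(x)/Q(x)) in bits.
5.0043 bits

D_KL(P||Q) = Σ P(x) log₂(P(x)/Q(x))

Computing term by term:
  P(1)·log₂(P(1)/Q(1)) = 0.0707·log₂(0.0707/0.01) = 0.19949
  P(2)·log₂(P(2)/Q(2)) = 0.1159·log₂(0.1159/0.98) = -0.35696
  P(3)·log₂(P(3)/Q(3)) = 0.8134·log₂(0.8134/0.01) = 5.16175

D_KL(P||Q) = 0.19949 - 0.35696 + 5.16175 = 5.00428 ≈ 5.0043 bits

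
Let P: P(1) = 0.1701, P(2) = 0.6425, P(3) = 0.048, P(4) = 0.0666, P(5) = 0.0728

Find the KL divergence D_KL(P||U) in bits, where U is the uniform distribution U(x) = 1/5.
0.7314 bits

U(i) = 1/5 for all i

D_KL(P||U) = Σ P(x) log₂(P(x) / (1/5))
           = Σ P(x) log₂(P(x)) + log₂(5)
           = log₂(5) - H(P)

H(P) = -Σ P(x) log₂(P(x)):
  -P(1)·log₂(P(1)) = -(0.1701)·log₂(0.1701) = 0.43470
  -P(2)·log₂(P(2)) = -(0.6425)·log₂(0.6425) = 0.41006
  -P(3)·log₂(P(3)) = -(0.048)·log₂(0.048) = 0.21028
  -P(4)·log₂(P(4)) = -(0.0666)·log₂(0.0666) = 0.26030
  -P(5)·log₂(P(5)) = -(0.0728)·log₂(0.0728) = 0.27518
H(P) = 0.43470 + 0.41006 + 0.21028 + 0.26030 + 0.27518 = 1.59052 bits

log₂(5) = 2.32193 bits

D_KL(P||U) = 2.32193 - 1.59052 = 0.73141 ≈ 0.7314 bits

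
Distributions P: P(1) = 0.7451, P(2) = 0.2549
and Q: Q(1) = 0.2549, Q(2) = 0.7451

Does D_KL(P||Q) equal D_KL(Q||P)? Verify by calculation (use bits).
D_KL(P||Q) = 0.7586 bits, D_KL(Q||P) = 0.7586 bits. Yes — for this pair D_KL(P||Q) = D_KL(Q||P).

D_KL(P||Q) = Σ P(x) log₂(P(x)/Q(x))

Computing term by term:
  P(1)·log₂(P(1)/Q(1)) = 0.7451·log₂(0.7451/0.2549) = 1.15304
  P(2)·log₂(P(2)/Q(2)) = 0.2549·log₂(0.2549/0.7451) = -0.39446

D_KL(P||Q) = 1.15304 - 0.39446 = 0.75858 ≈ 0.7586 bits

D_KL(Q||P) = Σ Q(x) log₂(Q(x)/P(x))

Computing term by term:
  Q(1)·log₂(Q(1)/P(1)) = 0.2549·log₂(0.2549/0.7451) = -0.39446
  Q(2)·log₂(Q(2)/P(2)) = 0.7451·log₂(0.7451/0.2549) = 1.15304

D_KL(Q||P) = -0.39446 + 1.15304 = 0.75858 ≈ 0.7586 bits

These ARE equal here. Q is P with outcomes relabeled (Q(1) = P(2), Q(2) = P(1)) by a relabeling that is its own inverse, so the two sums contain exactly the same terms in a different order. This is a special case — KL divergence is not symmetric in general: D_KL(P||Q) ≠ D_KL(Q||P) for most P, Q.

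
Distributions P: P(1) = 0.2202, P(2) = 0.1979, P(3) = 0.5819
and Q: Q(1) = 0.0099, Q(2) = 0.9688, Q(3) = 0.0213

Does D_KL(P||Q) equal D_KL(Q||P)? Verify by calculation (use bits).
D_KL(P||Q) = 3.3087 bits, D_KL(Q||P) = 2.0740 bits. No — D_KL(P||Q) ≠ D_KL(Q||P) for this pair.

D_KL(P||Q) = Σ P(x) log₂(P(x)/Q(x))

Computing term by term:
  P(1)·log₂(P(1)/Q(1)) = 0.2202·log₂(0.2202/0.0099) = 0.98545
  P(2)·log₂(P(2)/Q(2)) = 0.1979·log₂(0.1979/0.9688) = -0.45347
  P(3)·log₂(P(3)/Q(3)) = 0.5819·log₂(0.5819/0.0213) = 2.77674

D_KL(P||Q) = 0.98545 - 0.45347 + 2.77674 = 3.30872 ≈ 3.3087 bits

D_KL(Q||P) = Σ Q(x) log₂(Q(x)/P(x))

Computing term by term:
  Q(1)·log₂(Q(1)/P(1)) = 0.0099·log₂(0.0099/0.2202) = -0.04430
  Q(2)·log₂(Q(2)/P(2)) = 0.9688·log₂(0.9688/0.1979) = 2.21993
  Q(3)·log₂(Q(3)/P(3)) = 0.0213·log₂(0.0213/0.5819) = -0.10164

D_KL(Q||P) = -0.04430 + 2.21993 - 0.10164 = 2.07399 ≈ 2.0740 bits

These are NOT equal (difference: 1.2347 bits). KL divergence is asymmetric: D_KL(P||Q) ≠ D_KL(Q||P) in general.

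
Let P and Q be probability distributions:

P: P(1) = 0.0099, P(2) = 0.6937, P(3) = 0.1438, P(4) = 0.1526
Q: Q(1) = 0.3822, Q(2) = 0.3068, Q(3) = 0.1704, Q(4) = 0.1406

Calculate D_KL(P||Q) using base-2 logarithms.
0.7471 bits

D_KL(P||Q) = Σ P(x) log₂(P(x)/Q(x))

Computing term by term:
  P(1)·log₂(P(1)/Q(1)) = 0.0099·log₂(0.0099/0.3822) = -0.05218
  P(2)·log₂(P(2)/Q(2)) = 0.6937·log₂(0.6937/0.3068) = 0.81649
  P(3)·log₂(P(3)/Q(3)) = 0.1438·log₂(0.1438/0.1704) = -0.03521
  P(4)·log₂(P(4)/Q(4)) = 0.1526·log₂(0.1526/0.1406) = 0.01803

D_KL(P||Q) = -0.05218 + 0.81649 - 0.03521 + 0.01803 = 0.74713 ≈ 0.7471 bits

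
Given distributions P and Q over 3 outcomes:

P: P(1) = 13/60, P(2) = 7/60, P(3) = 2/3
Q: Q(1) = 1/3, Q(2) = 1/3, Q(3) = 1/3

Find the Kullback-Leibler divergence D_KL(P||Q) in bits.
0.3553 bits

D_KL(P||Q) = Σ P(x) log₂(P(x)/Q(x))

Computing term by term:
  P(1)·log₂(P(1)/Q(1)) = (13/60)·log₂((13/60)/(1/3)) = -0.13466
  P(2)·log₂(P(2)/Q(2)) = (7/60)·log₂((7/60)/(1/3)) = -0.17670
  P(3)·log₂(P(3)/Q(3)) = (2/3)·log₂((2/3)/(1/3)) = 0.66667

D_KL(P||Q) = -0.13466 - 0.17670 + 0.66667 = 0.35531 ≈ 0.3553 bits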